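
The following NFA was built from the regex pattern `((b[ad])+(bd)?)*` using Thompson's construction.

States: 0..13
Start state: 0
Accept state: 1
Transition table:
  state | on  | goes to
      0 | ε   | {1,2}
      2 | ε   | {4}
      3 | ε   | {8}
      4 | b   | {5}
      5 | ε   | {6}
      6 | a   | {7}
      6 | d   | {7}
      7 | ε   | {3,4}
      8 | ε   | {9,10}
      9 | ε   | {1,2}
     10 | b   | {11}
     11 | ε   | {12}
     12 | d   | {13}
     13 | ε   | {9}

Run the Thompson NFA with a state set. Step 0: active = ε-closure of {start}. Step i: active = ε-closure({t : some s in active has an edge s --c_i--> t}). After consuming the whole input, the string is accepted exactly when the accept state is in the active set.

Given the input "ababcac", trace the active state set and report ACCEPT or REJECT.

Answer: REJECT

Derivation:
S₀ = ε-closure({0}) = {0,1,2,4}
'a' @ 1: {}  — dead — no transitions
rest 'babcac' ignored (set empty)
final: {}; accept 1 not in set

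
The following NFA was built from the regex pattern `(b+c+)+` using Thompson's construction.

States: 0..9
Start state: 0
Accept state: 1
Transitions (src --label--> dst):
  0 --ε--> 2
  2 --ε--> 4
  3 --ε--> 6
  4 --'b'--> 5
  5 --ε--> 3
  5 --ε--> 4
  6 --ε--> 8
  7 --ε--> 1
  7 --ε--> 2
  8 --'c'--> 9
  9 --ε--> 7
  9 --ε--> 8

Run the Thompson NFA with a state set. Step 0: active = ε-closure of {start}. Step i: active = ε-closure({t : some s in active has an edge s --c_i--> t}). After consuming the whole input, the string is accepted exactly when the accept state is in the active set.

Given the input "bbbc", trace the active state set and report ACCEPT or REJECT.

initial (ε-close {0}): {0,2,4}
'b' @ 1: {3,4,5,6,8}
'b' @ 2: {3,4,5,6,8}
'b' @ 3: {3,4,5,6,8}
'c' @ 4: {1,2,4,7,8,9}  [accepting]
end set {1,2,4,7,8,9} — state 1 in

Answer: ACCEPT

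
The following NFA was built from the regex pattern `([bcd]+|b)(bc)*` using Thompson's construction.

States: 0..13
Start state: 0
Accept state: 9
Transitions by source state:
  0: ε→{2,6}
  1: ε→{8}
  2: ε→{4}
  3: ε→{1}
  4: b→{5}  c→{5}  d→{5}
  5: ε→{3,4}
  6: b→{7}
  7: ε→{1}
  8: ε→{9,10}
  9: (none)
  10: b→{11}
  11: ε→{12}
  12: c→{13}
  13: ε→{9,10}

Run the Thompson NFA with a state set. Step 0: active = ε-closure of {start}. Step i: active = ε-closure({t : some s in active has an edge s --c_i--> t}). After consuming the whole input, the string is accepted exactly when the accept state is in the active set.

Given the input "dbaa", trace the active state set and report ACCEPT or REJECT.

start: ε-closure({0}) = {0,2,4,6}
'd' @ 1: {1,3,4,5,8,9,10}  (accept∈set)
'b' @ 2: {1,3,4,5,8,9,10,11,12}  (accept∈set)
'a' @ 3: {}  — dead — no transitions
rest 'a' ignored (set empty)
after full input: {}  (accept=9 not in)

Answer: REJECT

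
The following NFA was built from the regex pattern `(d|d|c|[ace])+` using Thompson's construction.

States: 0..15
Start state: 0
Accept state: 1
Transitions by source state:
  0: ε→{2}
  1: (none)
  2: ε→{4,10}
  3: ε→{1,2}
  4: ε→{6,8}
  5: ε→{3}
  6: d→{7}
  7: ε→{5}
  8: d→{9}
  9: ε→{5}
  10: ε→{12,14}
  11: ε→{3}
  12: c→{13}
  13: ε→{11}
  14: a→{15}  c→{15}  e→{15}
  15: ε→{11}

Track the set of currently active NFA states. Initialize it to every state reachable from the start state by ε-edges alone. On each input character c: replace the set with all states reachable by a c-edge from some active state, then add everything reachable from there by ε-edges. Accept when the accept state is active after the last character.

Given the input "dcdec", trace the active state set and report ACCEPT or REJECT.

Answer: ACCEPT

Steps:
initial (ε-close {0}): {0,2,4,6,8,10,12,14}
'd' @ 1: {1,2,3,4,5,6,7,8,9,10,12,14}  [accepting]
'c' @ 2: {1,2,3,4,6,8,10,11,12,13,14,15}  [accepting]
'd' @ 3: {1,2,3,4,5,6,7,8,9,10,12,14}  [accepting]
'e' @ 4: {1,2,3,4,6,8,10,11,12,14,15}  [accepting]
'c' @ 5: {1,2,3,4,6,8,10,11,12,13,14,15}  [accepting]
after full input: {1,2,3,4,6,8,10,11,12,13,14,15}  (accept=1 in)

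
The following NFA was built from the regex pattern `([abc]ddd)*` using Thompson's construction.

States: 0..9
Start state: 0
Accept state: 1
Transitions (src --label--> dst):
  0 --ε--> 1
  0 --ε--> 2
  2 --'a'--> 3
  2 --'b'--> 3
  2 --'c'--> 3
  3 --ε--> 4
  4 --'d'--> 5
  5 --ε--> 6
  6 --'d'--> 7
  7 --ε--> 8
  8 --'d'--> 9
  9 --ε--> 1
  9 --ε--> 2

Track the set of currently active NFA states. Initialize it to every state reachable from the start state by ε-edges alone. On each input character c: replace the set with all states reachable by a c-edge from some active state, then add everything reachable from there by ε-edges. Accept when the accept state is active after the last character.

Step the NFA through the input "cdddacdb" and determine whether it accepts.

Answer: REJECT

Steps:
S₀ = ε-closure({0}) = {0,1,2}
'c' @ 1: {3,4}
'd' @ 2: {5,6}
'd' @ 3: {7,8}
'd' @ 4: {1,2,9}  [accepting]
'a' @ 5: {3,4}
'c' @ 6: {}  — state set empty
rest 'db' ignored (set empty)
after full input: {}  (accept=1 not in)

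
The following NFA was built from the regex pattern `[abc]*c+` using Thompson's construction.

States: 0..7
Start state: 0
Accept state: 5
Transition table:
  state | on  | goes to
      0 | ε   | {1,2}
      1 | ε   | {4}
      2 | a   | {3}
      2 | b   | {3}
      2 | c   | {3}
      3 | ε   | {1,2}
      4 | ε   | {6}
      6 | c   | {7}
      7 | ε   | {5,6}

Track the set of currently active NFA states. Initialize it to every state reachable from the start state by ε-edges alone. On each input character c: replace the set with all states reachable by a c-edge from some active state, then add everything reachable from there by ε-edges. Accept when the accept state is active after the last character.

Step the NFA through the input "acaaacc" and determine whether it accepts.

start: ε-closure({0}) = {0,1,2,4,6}
'a' @ 1: {1,2,3,4,6}
'c' @ 2: {1,2,3,4,5,6,7}  (accept∈set)
'a' @ 3: {1,2,3,4,6}
'a' @ 4: {1,2,3,4,6}
'a' @ 5: {1,2,3,4,6}
'c' @ 6: {1,2,3,4,5,6,7}  (accept∈set)
'c' @ 7: {1,2,3,4,5,6,7}  (accept∈set)
end set {1,2,3,4,5,6,7} — state 5 in

Answer: ACCEPT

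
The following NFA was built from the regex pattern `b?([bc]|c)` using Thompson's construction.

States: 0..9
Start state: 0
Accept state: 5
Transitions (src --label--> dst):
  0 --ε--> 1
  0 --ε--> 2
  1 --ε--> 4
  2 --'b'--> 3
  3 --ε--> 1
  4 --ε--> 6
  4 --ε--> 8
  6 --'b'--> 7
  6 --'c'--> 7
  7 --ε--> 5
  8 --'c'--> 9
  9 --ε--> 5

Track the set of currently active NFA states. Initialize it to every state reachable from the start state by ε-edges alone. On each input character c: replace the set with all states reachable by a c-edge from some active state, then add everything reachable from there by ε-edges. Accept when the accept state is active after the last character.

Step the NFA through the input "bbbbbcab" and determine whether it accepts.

S₀ = ε-closure({0}) = {0,1,2,4,6,8}
'b' @ 1: {1,3,4,5,6,7,8}  (accept∈set)
'b' @ 2: {5,7}  (accept∈set)
'b' @ 3: {}  — dead — no transitions
rest 'bbcab' ignored (set empty)
end set {} — state 5 not in

Answer: REJECT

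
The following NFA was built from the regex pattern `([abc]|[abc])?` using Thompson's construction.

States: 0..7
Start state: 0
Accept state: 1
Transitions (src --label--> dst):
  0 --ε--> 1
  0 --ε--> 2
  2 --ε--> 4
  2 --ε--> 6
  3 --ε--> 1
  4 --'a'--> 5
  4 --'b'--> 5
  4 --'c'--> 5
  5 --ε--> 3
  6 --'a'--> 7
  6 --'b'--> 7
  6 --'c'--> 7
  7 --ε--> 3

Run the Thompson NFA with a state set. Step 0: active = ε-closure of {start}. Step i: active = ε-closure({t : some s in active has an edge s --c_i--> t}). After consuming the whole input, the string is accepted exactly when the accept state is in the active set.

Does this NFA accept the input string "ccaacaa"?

Answer: REJECT

Derivation:
start: ε-closure({0}) = {0,1,2,4,6}
'c' @ 1: {1,3,5,7}  ✓accept
'c' @ 2: {}  — state set empty
rest 'aacaa' ignored (set empty)
after full input: {}  (accept=1 not in)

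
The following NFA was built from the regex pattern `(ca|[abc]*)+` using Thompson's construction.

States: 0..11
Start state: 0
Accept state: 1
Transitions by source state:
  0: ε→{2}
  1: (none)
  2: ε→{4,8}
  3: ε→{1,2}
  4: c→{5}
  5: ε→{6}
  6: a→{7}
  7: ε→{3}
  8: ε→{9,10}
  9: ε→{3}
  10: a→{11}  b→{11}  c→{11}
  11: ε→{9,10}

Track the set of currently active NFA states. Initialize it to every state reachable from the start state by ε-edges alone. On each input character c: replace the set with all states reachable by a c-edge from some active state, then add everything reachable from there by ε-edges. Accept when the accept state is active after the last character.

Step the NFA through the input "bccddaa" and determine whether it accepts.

Answer: REJECT

Trace:
start: ε-closure({0}) = {0,1,2,3,4,8,9,10}
'b' @ 1: {1,2,3,4,8,9,10,11}  ✓accept
'c' @ 2: {1,2,3,4,5,6,8,9,10,11}  ✓accept
'c' @ 3: {1,2,3,4,5,6,8,9,10,11}  ✓accept
'd' @ 4: {}  — state set empty
rest 'daa' ignored (set empty)
after full input: {}  (accept=1 not in)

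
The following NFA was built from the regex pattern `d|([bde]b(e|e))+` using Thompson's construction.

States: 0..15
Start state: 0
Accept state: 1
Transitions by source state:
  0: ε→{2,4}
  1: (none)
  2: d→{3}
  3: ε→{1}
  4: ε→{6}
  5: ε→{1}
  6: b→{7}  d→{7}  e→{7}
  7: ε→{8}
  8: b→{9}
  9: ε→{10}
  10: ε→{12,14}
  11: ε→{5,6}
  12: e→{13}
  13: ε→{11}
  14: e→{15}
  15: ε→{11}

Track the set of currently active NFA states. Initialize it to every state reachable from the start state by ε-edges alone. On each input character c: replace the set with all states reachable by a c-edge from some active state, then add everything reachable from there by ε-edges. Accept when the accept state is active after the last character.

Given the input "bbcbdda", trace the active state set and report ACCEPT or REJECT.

initial (ε-close {0}): {0,2,4,6}
'b' @ 1: {7,8}
'b' @ 2: {9,10,12,14}
'c' @ 3: {}  — no active states
rest 'bdda' ignored (set empty)
after full input: {}  (accept=1 not in)

Answer: REJECT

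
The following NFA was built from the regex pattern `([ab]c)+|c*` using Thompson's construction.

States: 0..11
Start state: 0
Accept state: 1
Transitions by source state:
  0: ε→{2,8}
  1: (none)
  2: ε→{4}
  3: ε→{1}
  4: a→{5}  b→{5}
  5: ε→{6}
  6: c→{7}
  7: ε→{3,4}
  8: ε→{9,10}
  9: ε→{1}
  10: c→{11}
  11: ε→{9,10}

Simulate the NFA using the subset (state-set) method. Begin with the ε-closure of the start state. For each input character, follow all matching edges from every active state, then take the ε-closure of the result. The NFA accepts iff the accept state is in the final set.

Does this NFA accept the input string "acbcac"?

Answer: ACCEPT

Steps:
initial (ε-close {0}): {0,1,2,4,8,9,10}
'a' @ 1: {5,6}
'c' @ 2: {1,3,4,7}  [accepting]
'b' @ 3: {5,6}
'c' @ 4: {1,3,4,7}  [accepting]
'a' @ 5: {5,6}
'c' @ 6: {1,3,4,7}  [accepting]
final: {1,3,4,7}; accept 1 in set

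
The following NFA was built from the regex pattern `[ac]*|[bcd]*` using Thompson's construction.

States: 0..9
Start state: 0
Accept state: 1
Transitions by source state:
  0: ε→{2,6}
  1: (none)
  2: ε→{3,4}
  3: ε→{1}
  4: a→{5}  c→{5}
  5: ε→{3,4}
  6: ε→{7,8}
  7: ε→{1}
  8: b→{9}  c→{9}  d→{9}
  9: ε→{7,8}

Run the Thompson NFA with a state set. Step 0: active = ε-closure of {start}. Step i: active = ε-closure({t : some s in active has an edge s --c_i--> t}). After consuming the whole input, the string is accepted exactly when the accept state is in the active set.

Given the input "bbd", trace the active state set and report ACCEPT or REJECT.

Answer: ACCEPT

Trace:
start: ε-closure({0}) = {0,1,2,3,4,6,7,8}
'b' @ 1: {1,7,8,9}  (accept∈set)
'b' @ 2: {1,7,8,9}  (accept∈set)
'd' @ 3: {1,7,8,9}  (accept∈set)
end set {1,7,8,9} — state 1 in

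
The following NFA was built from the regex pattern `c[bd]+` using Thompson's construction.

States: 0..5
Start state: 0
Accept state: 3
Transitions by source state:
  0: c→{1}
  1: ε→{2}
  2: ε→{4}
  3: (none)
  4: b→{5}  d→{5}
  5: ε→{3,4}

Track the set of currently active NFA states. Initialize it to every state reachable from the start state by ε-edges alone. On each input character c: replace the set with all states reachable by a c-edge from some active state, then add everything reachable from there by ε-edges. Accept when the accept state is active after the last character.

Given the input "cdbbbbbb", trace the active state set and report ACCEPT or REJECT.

initial (ε-close {0}): {0}
'c' @ 1: {1,2,4}
'd' @ 2: {3,4,5}  [accepting]
'b' @ 3: {3,4,5}  [accepting]
'b' @ 4: {3,4,5}  [accepting]
'b' @ 5: {3,4,5}  [accepting]
'b' @ 6: {3,4,5}  [accepting]
'b' @ 7: {3,4,5}  [accepting]
'b' @ 8: {3,4,5}  [accepting]
end set {3,4,5} — state 3 in

Answer: ACCEPT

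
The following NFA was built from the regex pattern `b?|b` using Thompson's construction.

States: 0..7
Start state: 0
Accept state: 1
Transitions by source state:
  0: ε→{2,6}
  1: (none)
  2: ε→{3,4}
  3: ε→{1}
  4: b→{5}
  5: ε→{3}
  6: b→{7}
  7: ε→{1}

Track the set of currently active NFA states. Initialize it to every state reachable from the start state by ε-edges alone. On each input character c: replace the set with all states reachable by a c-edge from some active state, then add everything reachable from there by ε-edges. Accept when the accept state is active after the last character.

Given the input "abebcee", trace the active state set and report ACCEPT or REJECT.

Answer: REJECT

Derivation:
initial (ε-close {0}): {0,1,2,3,4,6}
'a' @ 1: {}  — state set empty
rest 'bebcee' ignored (set empty)
final: {}; accept 1 not in set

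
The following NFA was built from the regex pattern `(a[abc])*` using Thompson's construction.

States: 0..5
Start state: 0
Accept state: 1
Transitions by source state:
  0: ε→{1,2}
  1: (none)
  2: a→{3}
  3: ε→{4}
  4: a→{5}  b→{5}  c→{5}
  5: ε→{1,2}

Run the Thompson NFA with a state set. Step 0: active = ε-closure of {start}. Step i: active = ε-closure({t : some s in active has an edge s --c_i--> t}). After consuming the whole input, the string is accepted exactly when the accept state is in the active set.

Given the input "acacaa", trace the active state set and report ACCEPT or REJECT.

Answer: ACCEPT

Steps:
S₀ = ε-closure({0}) = {0,1,2}
'a' @ 1: {3,4}
'c' @ 2: {1,2,5}  [accepting]
'a' @ 3: {3,4}
'c' @ 4: {1,2,5}  [accepting]
'a' @ 5: {3,4}
'a' @ 6: {1,2,5}  [accepting]
after full input: {1,2,5}  (accept=1 in)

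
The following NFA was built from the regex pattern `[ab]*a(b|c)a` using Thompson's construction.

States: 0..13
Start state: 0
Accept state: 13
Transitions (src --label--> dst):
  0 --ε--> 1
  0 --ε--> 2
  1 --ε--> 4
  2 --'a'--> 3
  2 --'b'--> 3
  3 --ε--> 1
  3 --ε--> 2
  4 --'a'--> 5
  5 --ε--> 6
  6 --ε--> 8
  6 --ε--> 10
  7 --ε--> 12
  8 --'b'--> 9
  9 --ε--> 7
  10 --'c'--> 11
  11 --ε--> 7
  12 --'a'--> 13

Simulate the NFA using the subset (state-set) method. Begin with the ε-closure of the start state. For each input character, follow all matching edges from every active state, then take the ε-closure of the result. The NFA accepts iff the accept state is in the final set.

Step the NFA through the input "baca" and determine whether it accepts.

start: ε-closure({0}) = {0,1,2,4}
'b' @ 1: {1,2,3,4}
'a' @ 2: {1,2,3,4,5,6,8,10}
'c' @ 3: {7,11,12}
'a' @ 4: {13}  (accept∈set)
final: {13}; accept 13 in set

Answer: ACCEPT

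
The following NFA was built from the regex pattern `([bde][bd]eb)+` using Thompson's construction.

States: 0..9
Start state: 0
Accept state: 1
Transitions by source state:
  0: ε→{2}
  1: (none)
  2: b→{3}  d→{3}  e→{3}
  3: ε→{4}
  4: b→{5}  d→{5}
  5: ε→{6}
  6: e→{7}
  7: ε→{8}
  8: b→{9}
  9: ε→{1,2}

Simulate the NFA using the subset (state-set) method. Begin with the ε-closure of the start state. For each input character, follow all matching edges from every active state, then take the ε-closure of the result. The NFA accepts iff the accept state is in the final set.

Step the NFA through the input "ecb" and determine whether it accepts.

initial (ε-close {0}): {0,2}
'e' @ 1: {3,4}
'c' @ 2: {}  — no active states
rest 'b' ignored (set empty)
end set {} — state 1 not in

Answer: REJECT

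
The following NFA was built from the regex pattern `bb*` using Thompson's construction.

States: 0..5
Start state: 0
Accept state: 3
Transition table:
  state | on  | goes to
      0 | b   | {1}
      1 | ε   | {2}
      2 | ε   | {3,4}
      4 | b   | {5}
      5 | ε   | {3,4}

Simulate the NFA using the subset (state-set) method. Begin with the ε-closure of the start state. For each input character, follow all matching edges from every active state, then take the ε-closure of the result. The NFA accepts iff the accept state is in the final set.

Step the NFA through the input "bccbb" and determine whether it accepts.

initial (ε-close {0}): {0}
'b' @ 1: {1,2,3,4}  (accept∈set)
'c' @ 2: {}  — dead — no transitions
rest 'cbb' ignored (set empty)
after full input: {}  (accept=3 not in)

Answer: REJECT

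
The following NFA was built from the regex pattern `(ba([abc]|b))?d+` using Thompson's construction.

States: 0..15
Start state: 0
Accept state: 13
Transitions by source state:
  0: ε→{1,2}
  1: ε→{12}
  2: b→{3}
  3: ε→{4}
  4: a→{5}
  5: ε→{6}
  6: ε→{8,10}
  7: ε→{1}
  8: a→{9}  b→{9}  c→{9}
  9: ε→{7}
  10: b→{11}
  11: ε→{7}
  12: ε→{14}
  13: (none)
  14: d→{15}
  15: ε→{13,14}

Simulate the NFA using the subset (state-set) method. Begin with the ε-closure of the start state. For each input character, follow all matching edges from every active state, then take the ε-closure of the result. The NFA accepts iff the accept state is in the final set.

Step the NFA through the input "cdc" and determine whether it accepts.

Answer: REJECT

Trace:
S₀ = ε-closure({0}) = {0,1,2,12,14}
'c' @ 1: {}  — no active states
rest 'dc' ignored (set empty)
final: {}; accept 13 not in set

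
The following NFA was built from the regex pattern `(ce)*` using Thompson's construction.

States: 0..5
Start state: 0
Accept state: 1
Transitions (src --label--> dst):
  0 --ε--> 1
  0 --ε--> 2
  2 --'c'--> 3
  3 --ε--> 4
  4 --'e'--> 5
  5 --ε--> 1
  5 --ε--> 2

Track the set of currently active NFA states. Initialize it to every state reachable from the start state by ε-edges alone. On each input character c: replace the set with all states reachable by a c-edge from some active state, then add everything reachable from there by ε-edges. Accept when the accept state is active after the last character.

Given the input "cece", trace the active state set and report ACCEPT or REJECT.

Answer: ACCEPT

Steps:
start: ε-closure({0}) = {0,1,2}
'c' @ 1: {3,4}
'e' @ 2: {1,2,5}  (accept∈set)
'c' @ 3: {3,4}
'e' @ 4: {1,2,5}  (accept∈set)
final: {1,2,5}; accept 1 in set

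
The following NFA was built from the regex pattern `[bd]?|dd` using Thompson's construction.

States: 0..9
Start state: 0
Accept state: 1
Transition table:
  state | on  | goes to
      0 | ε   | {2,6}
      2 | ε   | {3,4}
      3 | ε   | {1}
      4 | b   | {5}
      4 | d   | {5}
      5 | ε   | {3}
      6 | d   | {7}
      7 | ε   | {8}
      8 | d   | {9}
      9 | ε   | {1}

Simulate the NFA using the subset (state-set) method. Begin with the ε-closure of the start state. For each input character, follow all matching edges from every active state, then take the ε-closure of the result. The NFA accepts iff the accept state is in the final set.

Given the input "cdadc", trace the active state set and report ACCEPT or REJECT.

initial (ε-close {0}): {0,1,2,3,4,6}
'c' @ 1: {}  — state set empty
rest 'dadc' ignored (set empty)
end set {} — state 1 not in

Answer: REJECT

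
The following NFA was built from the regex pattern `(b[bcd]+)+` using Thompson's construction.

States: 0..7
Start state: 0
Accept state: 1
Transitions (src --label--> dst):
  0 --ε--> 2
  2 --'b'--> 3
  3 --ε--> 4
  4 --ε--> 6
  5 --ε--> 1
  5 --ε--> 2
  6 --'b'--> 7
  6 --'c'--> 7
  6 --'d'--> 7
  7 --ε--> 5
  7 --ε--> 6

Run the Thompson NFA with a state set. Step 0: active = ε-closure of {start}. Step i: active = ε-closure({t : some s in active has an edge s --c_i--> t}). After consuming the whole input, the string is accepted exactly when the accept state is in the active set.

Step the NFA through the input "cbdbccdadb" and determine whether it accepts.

Answer: REJECT

Trace:
initial (ε-close {0}): {0,2}
'c' @ 1: {}  — state set empty
rest 'bdbccdadb' ignored (set empty)
final: {}; accept 1 not in set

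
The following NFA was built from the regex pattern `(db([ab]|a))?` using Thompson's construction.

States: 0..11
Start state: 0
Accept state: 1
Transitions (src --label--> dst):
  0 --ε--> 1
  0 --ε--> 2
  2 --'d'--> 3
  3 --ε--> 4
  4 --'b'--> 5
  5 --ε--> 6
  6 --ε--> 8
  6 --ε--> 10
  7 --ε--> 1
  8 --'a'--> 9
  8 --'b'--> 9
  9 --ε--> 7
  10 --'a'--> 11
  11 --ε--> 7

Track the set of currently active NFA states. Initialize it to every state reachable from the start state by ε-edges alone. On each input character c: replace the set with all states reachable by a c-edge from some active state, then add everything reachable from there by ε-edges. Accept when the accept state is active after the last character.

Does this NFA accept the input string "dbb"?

start: ε-closure({0}) = {0,1,2}
'd' @ 1: {3,4}
'b' @ 2: {5,6,8,10}
'b' @ 3: {1,7,9}  (accept∈set)
after full input: {1,7,9}  (accept=1 in)

Answer: ACCEPT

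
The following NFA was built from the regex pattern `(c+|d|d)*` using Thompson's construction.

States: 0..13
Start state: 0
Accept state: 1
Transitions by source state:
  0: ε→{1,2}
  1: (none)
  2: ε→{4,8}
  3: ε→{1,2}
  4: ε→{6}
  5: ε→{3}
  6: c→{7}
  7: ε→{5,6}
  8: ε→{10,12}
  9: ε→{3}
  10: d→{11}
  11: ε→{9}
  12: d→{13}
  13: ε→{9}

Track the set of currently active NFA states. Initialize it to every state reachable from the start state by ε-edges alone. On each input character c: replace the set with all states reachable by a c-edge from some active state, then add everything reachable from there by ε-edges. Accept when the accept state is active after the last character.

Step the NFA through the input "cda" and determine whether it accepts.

Answer: REJECT

Steps:
start: ε-closure({0}) = {0,1,2,4,6,8,10,12}
'c' @ 1: {1,2,3,4,5,6,7,8,10,12}  [accepting]
'd' @ 2: {1,2,3,4,6,8,9,10,11,12,13}  [accepting]
'a' @ 3: {}  — dead — no transitions
end set {} — state 1 not in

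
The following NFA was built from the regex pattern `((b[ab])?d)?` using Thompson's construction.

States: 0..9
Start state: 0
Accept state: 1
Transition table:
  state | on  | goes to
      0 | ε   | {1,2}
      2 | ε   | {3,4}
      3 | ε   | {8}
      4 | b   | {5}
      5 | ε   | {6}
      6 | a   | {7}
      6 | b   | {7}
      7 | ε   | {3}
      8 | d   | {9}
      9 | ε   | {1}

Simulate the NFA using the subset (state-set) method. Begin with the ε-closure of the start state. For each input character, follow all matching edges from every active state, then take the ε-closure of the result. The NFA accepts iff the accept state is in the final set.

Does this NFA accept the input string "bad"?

Answer: ACCEPT

Trace:
S₀ = ε-closure({0}) = {0,1,2,3,4,8}
'b' @ 1: {5,6}
'a' @ 2: {3,7,8}
'd' @ 3: {1,9}  ✓accept
after full input: {1,9}  (accept=1 in)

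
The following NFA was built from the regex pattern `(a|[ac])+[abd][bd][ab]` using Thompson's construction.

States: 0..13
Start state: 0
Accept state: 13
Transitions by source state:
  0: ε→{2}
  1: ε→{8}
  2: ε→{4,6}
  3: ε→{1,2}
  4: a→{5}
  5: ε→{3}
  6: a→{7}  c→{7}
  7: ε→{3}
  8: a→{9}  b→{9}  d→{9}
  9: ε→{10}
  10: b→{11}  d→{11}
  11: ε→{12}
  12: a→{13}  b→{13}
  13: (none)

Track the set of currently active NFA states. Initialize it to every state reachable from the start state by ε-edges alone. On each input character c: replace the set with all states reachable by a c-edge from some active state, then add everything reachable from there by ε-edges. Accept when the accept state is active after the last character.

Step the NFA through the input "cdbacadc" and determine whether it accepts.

Answer: REJECT

Derivation:
S₀ = ε-closure({0}) = {0,2,4,6}
'c' @ 1: {1,2,3,4,6,7,8}
'd' @ 2: {9,10}
'b' @ 3: {11,12}
'a' @ 4: {13}  [accepting]
'c' @ 5: {}  — state set empty
rest 'adc' ignored (set empty)
final: {}; accept 13 not in set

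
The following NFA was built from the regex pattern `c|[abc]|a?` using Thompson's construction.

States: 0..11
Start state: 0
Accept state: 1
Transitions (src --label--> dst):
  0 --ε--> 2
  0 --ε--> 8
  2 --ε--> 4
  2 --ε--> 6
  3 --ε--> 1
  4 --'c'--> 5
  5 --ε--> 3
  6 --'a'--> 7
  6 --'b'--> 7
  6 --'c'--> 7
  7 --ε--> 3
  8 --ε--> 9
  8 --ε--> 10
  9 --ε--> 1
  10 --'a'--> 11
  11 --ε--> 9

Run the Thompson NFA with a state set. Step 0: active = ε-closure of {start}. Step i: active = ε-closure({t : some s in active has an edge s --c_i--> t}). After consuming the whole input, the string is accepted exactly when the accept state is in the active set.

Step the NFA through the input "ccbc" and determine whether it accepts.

Answer: REJECT

Trace:
initial (ε-close {0}): {0,1,2,4,6,8,9,10}
'c' @ 1: {1,3,5,7}  (accept∈set)
'c' @ 2: {}  — dead — no transitions
rest 'bc' ignored (set empty)
end set {} — state 1 not in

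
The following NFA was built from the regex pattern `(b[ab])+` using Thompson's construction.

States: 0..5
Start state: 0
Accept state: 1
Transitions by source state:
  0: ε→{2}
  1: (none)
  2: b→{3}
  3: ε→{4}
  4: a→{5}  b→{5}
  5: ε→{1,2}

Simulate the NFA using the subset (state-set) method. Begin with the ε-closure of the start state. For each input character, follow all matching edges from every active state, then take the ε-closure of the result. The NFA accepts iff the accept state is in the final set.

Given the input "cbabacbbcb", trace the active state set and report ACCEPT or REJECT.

Answer: REJECT

Trace:
initial (ε-close {0}): {0,2}
'c' @ 1: {}  — dead — no transitions
rest 'babacbbcb' ignored (set empty)
after full input: {}  (accept=1 not in)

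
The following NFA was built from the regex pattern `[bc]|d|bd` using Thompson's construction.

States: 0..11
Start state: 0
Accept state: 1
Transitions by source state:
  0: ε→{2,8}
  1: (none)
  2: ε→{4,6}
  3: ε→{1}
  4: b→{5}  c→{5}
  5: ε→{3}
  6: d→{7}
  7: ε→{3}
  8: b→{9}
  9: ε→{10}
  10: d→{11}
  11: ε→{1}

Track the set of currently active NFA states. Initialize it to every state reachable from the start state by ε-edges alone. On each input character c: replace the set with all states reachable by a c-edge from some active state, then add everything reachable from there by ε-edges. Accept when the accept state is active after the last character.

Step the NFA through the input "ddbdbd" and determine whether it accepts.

Answer: REJECT

Derivation:
S₀ = ε-closure({0}) = {0,2,4,6,8}
'd' @ 1: {1,3,7}  [accepting]
'd' @ 2: {}  — state set empty
rest 'bdbd' ignored (set empty)
after full input: {}  (accept=1 not in)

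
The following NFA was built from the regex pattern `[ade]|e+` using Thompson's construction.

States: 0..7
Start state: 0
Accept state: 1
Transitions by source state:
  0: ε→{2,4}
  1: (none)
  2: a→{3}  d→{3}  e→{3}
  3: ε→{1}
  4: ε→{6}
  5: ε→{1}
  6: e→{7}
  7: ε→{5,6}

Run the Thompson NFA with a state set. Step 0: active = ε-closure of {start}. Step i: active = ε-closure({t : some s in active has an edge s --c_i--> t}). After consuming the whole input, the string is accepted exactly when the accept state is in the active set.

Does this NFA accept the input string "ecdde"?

Answer: REJECT

Trace:
start: ε-closure({0}) = {0,2,4,6}
'e' @ 1: {1,3,5,6,7}  [accepting]
'c' @ 2: {}  — no active states
rest 'dde' ignored (set empty)
end set {} — state 1 not in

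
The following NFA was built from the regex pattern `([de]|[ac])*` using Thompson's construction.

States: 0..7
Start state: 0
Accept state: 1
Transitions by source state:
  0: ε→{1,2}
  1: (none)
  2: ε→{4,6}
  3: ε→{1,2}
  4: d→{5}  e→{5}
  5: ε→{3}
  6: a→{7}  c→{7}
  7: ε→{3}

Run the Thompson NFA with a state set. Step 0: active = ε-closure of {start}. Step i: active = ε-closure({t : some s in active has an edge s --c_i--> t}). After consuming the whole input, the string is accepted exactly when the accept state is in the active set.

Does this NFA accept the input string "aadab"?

S₀ = ε-closure({0}) = {0,1,2,4,6}
'a' @ 1: {1,2,3,4,6,7}  ✓accept
'a' @ 2: {1,2,3,4,6,7}  ✓accept
'd' @ 3: {1,2,3,4,5,6}  ✓accept
'a' @ 4: {1,2,3,4,6,7}  ✓accept
'b' @ 5: {}  — state set empty
final: {}; accept 1 not in set

Answer: REJECT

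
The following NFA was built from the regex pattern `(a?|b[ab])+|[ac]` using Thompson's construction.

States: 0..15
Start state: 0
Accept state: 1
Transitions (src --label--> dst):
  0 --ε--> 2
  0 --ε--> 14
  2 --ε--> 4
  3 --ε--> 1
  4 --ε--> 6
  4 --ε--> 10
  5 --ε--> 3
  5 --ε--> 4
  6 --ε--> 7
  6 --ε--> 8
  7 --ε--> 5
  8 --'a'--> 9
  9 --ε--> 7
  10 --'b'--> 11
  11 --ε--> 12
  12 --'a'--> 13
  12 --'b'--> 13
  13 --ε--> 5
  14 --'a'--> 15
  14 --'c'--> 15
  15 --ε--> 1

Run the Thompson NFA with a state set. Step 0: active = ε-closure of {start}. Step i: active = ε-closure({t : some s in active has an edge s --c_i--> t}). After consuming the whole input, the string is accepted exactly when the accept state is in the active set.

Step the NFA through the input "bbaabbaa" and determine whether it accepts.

Answer: ACCEPT

Derivation:
S₀ = ε-closure({0}) = {0,1,2,3,4,5,6,7,8,10,14}
'b' @ 1: {11,12}
'b' @ 2: {1,3,4,5,6,7,8,10,13}  (accept∈set)
'a' @ 3: {1,3,4,5,6,7,8,9,10}  (accept∈set)
'a' @ 4: {1,3,4,5,6,7,8,9,10}  (accept∈set)
'b' @ 5: {11,12}
'b' @ 6: {1,3,4,5,6,7,8,10,13}  (accept∈set)
'a' @ 7: {1,3,4,5,6,7,8,9,10}  (accept∈set)
'a' @ 8: {1,3,4,5,6,7,8,9,10}  (accept∈set)
end set {1,3,4,5,6,7,8,9,10} — state 1 in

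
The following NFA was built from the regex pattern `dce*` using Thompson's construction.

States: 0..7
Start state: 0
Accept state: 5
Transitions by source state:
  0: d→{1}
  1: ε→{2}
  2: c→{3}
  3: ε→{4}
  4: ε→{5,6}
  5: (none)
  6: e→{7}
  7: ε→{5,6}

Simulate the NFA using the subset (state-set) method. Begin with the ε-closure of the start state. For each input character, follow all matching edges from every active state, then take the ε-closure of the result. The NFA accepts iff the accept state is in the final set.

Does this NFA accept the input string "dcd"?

start: ε-closure({0}) = {0}
'd' @ 1: {1,2}
'c' @ 2: {3,4,5,6}  [accepting]
'd' @ 3: {}  — dead — no transitions
end set {} — state 5 not in

Answer: REJECT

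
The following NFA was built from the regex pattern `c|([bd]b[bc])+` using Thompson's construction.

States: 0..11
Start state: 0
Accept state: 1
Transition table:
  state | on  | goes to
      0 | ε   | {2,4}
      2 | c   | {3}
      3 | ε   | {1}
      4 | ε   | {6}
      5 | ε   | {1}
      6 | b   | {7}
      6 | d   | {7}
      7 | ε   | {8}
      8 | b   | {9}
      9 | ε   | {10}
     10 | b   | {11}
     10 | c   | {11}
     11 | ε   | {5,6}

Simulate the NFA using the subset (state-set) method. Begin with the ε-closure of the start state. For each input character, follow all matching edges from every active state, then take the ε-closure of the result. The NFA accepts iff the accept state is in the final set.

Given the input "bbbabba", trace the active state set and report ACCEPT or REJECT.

Answer: REJECT

Trace:
initial (ε-close {0}): {0,2,4,6}
'b' @ 1: {7,8}
'b' @ 2: {9,10}
'b' @ 3: {1,5,6,11}  ✓accept
'a' @ 4: {}  — no active states
rest 'bba' ignored (set empty)
final: {}; accept 1 not in set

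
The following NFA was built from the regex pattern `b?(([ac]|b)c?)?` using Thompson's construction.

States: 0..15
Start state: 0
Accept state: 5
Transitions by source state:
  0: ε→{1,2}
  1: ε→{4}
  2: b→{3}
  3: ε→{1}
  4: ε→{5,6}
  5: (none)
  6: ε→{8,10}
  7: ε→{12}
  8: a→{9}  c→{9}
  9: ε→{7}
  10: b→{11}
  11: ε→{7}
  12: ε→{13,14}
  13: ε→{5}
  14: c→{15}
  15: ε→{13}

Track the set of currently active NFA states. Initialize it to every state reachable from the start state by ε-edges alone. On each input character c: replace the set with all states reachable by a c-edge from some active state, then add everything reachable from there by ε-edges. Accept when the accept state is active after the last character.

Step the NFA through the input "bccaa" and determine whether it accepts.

initial (ε-close {0}): {0,1,2,4,5,6,8,10}
'b' @ 1: {1,3,4,5,6,7,8,10,11,12,13,14}  [accepting]
'c' @ 2: {5,7,9,12,13,14,15}  [accepting]
'c' @ 3: {5,13,15}  [accepting]
'a' @ 4: {}  — state set empty
rest 'a' ignored (set empty)
after full input: {}  (accept=5 not in)

Answer: REJECT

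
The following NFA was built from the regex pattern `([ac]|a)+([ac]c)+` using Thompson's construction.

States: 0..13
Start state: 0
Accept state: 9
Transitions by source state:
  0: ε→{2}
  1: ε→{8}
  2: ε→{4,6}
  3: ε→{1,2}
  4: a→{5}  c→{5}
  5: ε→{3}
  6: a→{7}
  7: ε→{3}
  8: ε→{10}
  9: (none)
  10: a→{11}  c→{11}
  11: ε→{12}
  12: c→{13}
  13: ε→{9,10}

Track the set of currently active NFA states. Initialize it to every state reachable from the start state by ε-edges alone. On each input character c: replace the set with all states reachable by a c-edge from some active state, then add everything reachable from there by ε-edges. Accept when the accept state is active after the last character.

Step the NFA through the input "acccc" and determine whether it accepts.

Answer: ACCEPT

Trace:
initial (ε-close {0}): {0,2,4,6}
'a' @ 1: {1,2,3,4,5,6,7,8,10}
'c' @ 2: {1,2,3,4,5,6,8,10,11,12}
'c' @ 3: {1,2,3,4,5,6,8,9,10,11,12,13}  [accepting]
'c' @ 4: {1,2,3,4,5,6,8,9,10,11,12,13}  [accepting]
'c' @ 5: {1,2,3,4,5,6,8,9,10,11,12,13}  [accepting]
end set {1,2,3,4,5,6,8,9,10,11,12,13} — state 9 in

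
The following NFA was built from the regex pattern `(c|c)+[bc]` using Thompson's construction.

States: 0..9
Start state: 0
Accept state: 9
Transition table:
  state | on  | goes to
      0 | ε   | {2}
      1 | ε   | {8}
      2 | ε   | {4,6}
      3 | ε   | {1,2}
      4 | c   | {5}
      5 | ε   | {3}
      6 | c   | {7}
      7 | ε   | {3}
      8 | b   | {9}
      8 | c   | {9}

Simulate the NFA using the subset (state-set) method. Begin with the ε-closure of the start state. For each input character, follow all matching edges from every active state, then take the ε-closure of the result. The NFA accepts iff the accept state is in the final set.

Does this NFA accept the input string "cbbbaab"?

start: ε-closure({0}) = {0,2,4,6}
'c' @ 1: {1,2,3,4,5,6,7,8}
'b' @ 2: {9}  (accept∈set)
'b' @ 3: {}  — state set empty
rest 'baab' ignored (set empty)
after full input: {}  (accept=9 not in)

Answer: REJECT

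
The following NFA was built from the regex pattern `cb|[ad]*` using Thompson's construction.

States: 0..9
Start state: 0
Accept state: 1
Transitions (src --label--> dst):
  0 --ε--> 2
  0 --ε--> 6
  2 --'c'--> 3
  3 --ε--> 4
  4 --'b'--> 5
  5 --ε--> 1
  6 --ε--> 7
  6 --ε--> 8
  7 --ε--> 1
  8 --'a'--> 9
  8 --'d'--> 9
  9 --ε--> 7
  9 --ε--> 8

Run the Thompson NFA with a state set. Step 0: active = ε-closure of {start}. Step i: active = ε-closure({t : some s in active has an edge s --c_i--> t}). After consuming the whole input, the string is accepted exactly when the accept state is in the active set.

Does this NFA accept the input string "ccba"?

Answer: REJECT

Derivation:
initial (ε-close {0}): {0,1,2,6,7,8}
'c' @ 1: {3,4}
'c' @ 2: {}  — state set empty
rest 'ba' ignored (set empty)
after full input: {}  (accept=1 not in)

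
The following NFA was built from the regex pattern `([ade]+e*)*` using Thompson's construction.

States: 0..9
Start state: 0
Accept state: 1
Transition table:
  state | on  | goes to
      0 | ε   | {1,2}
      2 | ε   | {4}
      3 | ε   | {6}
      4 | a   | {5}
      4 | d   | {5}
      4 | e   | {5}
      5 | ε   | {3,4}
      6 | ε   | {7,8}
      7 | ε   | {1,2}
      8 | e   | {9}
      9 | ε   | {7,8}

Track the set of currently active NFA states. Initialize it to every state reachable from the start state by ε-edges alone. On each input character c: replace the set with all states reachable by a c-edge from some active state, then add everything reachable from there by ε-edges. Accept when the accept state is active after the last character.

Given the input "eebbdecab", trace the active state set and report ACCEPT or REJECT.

Answer: REJECT

Trace:
initial (ε-close {0}): {0,1,2,4}
'e' @ 1: {1,2,3,4,5,6,7,8}  ✓accept
'e' @ 2: {1,2,3,4,5,6,7,8,9}  ✓accept
'b' @ 3: {}  — no active states
rest 'bdecab' ignored (set empty)
after full input: {}  (accept=1 not in)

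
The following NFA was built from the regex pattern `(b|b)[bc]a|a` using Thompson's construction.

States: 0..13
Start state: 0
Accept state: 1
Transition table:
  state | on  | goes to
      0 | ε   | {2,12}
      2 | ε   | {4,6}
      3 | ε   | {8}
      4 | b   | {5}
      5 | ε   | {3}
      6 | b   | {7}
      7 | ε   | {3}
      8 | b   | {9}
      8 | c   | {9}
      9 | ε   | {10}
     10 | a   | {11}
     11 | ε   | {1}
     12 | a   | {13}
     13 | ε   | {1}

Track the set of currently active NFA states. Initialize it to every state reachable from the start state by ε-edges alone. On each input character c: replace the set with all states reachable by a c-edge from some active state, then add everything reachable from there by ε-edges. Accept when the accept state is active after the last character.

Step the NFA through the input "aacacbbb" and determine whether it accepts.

Answer: REJECT

Trace:
start: ε-closure({0}) = {0,2,4,6,12}
'a' @ 1: {1,13}  ✓accept
'a' @ 2: {}  — state set empty
rest 'cacbbb' ignored (set empty)
end set {} — state 1 not in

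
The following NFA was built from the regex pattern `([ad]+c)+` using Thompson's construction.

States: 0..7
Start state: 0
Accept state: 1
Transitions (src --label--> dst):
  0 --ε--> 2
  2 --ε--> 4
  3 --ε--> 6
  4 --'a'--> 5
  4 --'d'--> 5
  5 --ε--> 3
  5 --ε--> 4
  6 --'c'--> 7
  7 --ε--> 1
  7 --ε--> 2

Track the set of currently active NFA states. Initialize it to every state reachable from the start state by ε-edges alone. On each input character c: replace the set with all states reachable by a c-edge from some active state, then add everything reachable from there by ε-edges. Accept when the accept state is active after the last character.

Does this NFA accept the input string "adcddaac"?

Answer: ACCEPT

Steps:
start: ε-closure({0}) = {0,2,4}
'a' @ 1: {3,4,5,6}
'd' @ 2: {3,4,5,6}
'c' @ 3: {1,2,4,7}  [accepting]
'd' @ 4: {3,4,5,6}
'd' @ 5: {3,4,5,6}
'a' @ 6: {3,4,5,6}
'a' @ 7: {3,4,5,6}
'c' @ 8: {1,2,4,7}  [accepting]
final: {1,2,4,7}; accept 1 in set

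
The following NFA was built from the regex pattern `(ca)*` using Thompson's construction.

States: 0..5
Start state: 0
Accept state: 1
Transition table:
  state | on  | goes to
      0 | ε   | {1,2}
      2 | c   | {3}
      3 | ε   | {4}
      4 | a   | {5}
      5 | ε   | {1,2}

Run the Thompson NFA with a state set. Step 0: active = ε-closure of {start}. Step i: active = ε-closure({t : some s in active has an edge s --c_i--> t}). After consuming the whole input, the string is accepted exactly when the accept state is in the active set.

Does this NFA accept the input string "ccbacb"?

S₀ = ε-closure({0}) = {0,1,2}
'c' @ 1: {3,4}
'c' @ 2: {}  — state set empty
rest 'bacb' ignored (set empty)
after full input: {}  (accept=1 not in)

Answer: REJECT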